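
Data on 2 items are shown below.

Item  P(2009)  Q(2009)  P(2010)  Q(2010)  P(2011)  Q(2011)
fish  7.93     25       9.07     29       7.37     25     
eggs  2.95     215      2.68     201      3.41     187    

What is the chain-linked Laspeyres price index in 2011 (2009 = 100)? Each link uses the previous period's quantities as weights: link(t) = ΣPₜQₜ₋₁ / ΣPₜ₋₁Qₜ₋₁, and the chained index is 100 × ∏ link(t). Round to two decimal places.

108.17

Link 2009→2010:
ΣP(2010)Q(2009) = 9.07×25 + 2.68×215 = 226.75 + 576.2 = 802.95
ΣP(2009)Q(2009) = 7.93×25 + 2.95×215 = 198.25 + 634.25 = 832.5
link = 802.95/832.5 = 0.964505
Link 2010→2011:
ΣP(2011)Q(2010) = 7.37×29 + 3.41×201 = 213.73 + 685.41 = 899.14
ΣP(2010)Q(2010) = 9.07×29 + 2.68×201 = 263.03 + 538.68 = 801.71
link = 899.14/801.71 = 1.121528
Chained index = 100 × 0.964505 × 1.121528 = 108.1719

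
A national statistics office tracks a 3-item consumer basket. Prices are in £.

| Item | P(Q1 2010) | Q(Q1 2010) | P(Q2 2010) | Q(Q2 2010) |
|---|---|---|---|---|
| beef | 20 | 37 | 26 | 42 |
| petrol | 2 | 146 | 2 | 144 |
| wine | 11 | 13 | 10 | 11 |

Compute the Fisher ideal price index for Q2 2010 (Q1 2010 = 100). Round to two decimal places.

118.54

Laspeyres component (base-period weights):
ΣP(Q2 2010)Q(Q1 2010) = 26×37 + 2×146 + 10×13 = 962 + 292 + 130 = 1384
ΣP(Q1 2010)Q(Q1 2010) = 20×37 + 2×146 + 11×13 = 740 + 292 + 143 = 1175
L = 1384 / 1175 × 100 = 117.7872
Paasche component (current-period weights):
ΣP(Q2 2010)Q(Q2 2010) = 26×42 + 2×144 + 10×11 = 1092 + 288 + 110 = 1490
ΣP(Q1 2010)Q(Q2 2010) = 20×42 + 2×144 + 11×11 = 840 + 288 + 121 = 1249
P = 1490 / 1249 × 100 = 119.2954
Fisher = √(L × P) = √(117.7872 × 119.2954) = 118.5389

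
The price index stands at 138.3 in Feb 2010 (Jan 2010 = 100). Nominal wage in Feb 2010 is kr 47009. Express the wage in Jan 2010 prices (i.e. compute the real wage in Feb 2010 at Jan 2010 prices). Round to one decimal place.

33990.6

Real = Nominal ÷ (Index/100) = 47009 ÷ (138.3/100)
     = 47009 ÷ 1.383 = 33990.6001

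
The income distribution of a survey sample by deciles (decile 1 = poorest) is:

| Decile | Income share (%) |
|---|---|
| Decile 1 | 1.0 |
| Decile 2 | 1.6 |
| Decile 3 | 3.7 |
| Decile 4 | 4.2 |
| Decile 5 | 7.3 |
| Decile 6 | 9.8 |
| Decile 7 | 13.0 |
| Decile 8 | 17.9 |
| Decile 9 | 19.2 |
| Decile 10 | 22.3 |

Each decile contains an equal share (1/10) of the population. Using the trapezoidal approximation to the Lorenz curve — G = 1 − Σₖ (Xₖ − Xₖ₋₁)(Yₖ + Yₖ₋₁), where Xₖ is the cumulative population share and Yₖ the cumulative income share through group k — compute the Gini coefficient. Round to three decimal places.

0.415

Cumulative income shares Yₖ: 0.0100, 0.0260, 0.0630, 0.1050, 0.1780, 0.2760, 0.4060, 0.5850, 0.7770, 1.0000
Σ (Xₖ−Xₖ₋₁)(Yₖ+Yₖ₋₁) = (1/10)(0.0100+0.0000) + (1/10)(0.0260+0.0100) + (1/10)(0.0630+0.0260) + (1/10)(0.1050+0.0630) + (1/10)(0.1780+0.1050) + (1/10)(0.2760+0.1780) + (1/10)(0.4060+0.2760) + (1/10)(0.5850+0.4060) + (1/10)(0.7770+0.5850) + (1/10)(1.0000+0.7770)
  = 0.0010 + 0.0036 + 0.0089 + 0.0168 + 0.0283 + 0.0454 + 0.0682 + 0.0991 + 0.1362 + 0.1777 = 0.5852
G = 1 − 0.5852 = 0.4148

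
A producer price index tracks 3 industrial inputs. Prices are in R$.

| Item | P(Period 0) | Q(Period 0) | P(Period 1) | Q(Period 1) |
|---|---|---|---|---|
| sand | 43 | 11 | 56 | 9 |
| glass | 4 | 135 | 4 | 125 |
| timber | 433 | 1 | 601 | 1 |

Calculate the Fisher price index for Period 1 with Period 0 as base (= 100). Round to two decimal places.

121.55

Laspeyres component (base-period weights):
ΣP(Period 1)Q(Period 0) = 56×11 + 4×135 + 601×1 = 616 + 540 + 601 = 1757
ΣP(Period 0)Q(Period 0) = 43×11 + 4×135 + 433×1 = 473 + 540 + 433 = 1446
L = 1757 / 1446 × 100 = 121.5076
Paasche component (current-period weights):
ΣP(Period 1)Q(Period 1) = 56×9 + 4×125 + 601×1 = 504 + 500 + 601 = 1605
ΣP(Period 0)Q(Period 1) = 43×9 + 4×125 + 433×1 = 387 + 500 + 433 = 1320
P = 1605 / 1320 × 100 = 121.5909
Fisher = √(L × P) = √(121.5076 × 121.5909) = 121.5493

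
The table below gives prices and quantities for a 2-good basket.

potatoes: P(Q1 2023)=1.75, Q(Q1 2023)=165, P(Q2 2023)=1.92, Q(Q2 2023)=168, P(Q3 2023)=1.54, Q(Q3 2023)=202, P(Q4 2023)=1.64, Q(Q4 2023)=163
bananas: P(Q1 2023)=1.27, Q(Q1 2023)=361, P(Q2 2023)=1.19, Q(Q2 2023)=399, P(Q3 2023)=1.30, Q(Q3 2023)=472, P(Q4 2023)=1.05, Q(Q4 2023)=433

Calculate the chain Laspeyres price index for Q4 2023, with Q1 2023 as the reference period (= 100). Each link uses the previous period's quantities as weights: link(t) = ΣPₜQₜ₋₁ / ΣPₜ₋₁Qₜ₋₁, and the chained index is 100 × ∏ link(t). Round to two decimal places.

87.09

Link Q1 2023→Q2 2023:
ΣP(Q2 2023)Q(Q1 2023) = 1.92×165 + 1.19×361 = 316.8 + 429.59 = 746.39
ΣP(Q1 2023)Q(Q1 2023) = 1.75×165 + 1.27×361 = 288.75 + 458.47 = 747.22
link = 746.39/747.22 = 0.998889
Link Q2 2023→Q3 2023:
ΣP(Q3 2023)Q(Q2 2023) = 1.54×168 + 1.30×399 = 258.72 + 518.7 = 777.42
ΣP(Q2 2023)Q(Q2 2023) = 1.92×168 + 1.19×399 = 322.56 + 474.81 = 797.37
link = 777.42/797.37 = 0.974980
Link Q3 2023→Q4 2023:
ΣP(Q4 2023)Q(Q3 2023) = 1.64×202 + 1.05×472 = 331.28 + 495.6 = 826.88
ΣP(Q3 2023)Q(Q3 2023) = 1.54×202 + 1.30×472 = 311.08 + 613.6 = 924.68
link = 826.88/924.68 = 0.894234
Chained index = 100 × 0.998889 × 0.974980 × 0.894234 = 87.0892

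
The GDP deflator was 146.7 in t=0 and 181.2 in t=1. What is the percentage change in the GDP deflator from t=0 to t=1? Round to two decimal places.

Change = (181.2 − 146.7) / 146.7 × 100
       = 34.5 / 146.7 × 100 = 23.5174%

23.52%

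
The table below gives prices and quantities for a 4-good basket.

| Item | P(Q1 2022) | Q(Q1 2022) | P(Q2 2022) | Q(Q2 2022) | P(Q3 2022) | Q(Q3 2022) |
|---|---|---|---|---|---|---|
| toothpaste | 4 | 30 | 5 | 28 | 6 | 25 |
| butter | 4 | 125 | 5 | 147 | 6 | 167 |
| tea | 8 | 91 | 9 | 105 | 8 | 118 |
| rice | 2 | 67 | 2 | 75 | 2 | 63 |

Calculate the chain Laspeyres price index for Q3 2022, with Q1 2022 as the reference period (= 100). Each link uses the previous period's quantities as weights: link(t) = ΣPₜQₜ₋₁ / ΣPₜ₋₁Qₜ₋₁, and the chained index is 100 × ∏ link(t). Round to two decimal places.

Link Q1 2022→Q2 2022:
ΣP(Q2 2022)Q(Q1 2022) = 5×30 + 5×125 + 9×91 + 2×67 = 150 + 625 + 819 + 134 = 1728
ΣP(Q1 2022)Q(Q1 2022) = 4×30 + 4×125 + 8×91 + 2×67 = 120 + 500 + 728 + 134 = 1482
link = 1728/1482 = 1.165992
Link Q2 2022→Q3 2022:
ΣP(Q3 2022)Q(Q2 2022) = 6×28 + 6×147 + 8×105 + 2×75 = 168 + 882 + 840 + 150 = 2040
ΣP(Q2 2022)Q(Q2 2022) = 5×28 + 5×147 + 9×105 + 2×75 = 140 + 735 + 945 + 150 = 1970
link = 2040/1970 = 1.035533
Chained index = 100 × 1.165992 × 1.035533 = 120.7423

120.74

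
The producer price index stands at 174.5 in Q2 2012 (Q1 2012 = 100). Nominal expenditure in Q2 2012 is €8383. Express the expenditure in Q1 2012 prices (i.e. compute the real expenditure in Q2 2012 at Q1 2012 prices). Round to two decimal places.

4804.01

Real = Nominal ÷ (Index/100) = 8383 ÷ (174.5/100)
     = 8383 ÷ 1.745 = 4804.0115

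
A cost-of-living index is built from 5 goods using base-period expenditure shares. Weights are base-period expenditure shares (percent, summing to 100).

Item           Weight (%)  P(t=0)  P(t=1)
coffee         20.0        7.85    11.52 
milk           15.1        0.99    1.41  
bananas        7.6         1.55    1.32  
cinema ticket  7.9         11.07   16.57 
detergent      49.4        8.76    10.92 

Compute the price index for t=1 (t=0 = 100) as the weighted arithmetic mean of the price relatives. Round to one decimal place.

130.7

coffee: 20.0 × (11.52/7.85) = 20.0 × 1.467516 = 29.3503
milk: 15.1 × (1.41/0.99) = 15.1 × 1.424242 = 21.5061
bananas: 7.6 × (1.32/1.55) = 7.6 × 0.851613 = 6.4723
cinema ticket: 7.9 × (16.57/11.07) = 7.9 × 1.496838 = 11.8250
detergent: 49.4 × (10.92/8.76) = 49.4 × 1.246575 = 61.5808
Index = Σ wᵢ·(p₁ᵢ/p₀ᵢ) = 29.3503 + 21.5061 + 6.4723 + 11.8250 + 61.5808 = 130.7345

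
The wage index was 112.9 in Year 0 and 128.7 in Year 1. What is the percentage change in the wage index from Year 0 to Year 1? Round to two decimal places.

13.99%

Change = (128.7 − 112.9) / 112.9 × 100
       = 15.8 / 112.9 × 100 = 13.9947%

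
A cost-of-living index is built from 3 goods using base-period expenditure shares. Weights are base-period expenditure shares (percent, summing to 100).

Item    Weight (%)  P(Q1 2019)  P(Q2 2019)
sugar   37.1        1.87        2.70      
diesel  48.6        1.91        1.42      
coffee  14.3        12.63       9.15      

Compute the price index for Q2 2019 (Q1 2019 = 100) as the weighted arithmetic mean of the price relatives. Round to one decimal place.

100.1

sugar: 37.1 × (2.70/1.87) = 37.1 × 1.443850 = 53.5668
diesel: 48.6 × (1.42/1.91) = 48.6 × 0.743455 = 36.1319
coffee: 14.3 × (9.15/12.63) = 14.3 × 0.724466 = 10.3599
Index = Σ wᵢ·(p₁ᵢ/p₀ᵢ) = 53.5668 + 36.1319 + 10.3599 = 100.0586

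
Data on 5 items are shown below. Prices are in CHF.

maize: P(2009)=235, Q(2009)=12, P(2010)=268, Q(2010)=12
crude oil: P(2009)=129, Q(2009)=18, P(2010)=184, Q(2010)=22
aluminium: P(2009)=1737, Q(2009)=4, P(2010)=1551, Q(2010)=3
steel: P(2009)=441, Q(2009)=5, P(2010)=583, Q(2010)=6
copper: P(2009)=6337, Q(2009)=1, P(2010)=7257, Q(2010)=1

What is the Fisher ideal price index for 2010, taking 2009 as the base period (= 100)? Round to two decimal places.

Laspeyres component (base-period weights):
ΣP(2010)Q(2009) = 268×12 + 184×18 + 1551×4 + 583×5 + 7257×1 = 3216 + 3312 + 6204 + 2915 + 7257 = 22904
ΣP(2009)Q(2009) = 235×12 + 129×18 + 1737×4 + 441×5 + 6337×1 = 2820 + 2322 + 6948 + 2205 + 6337 = 20632
L = 22904 / 20632 × 100 = 111.0120
Paasche component (current-period weights):
ΣP(2010)Q(2010) = 268×12 + 184×22 + 1551×3 + 583×6 + 7257×1 = 3216 + 4048 + 4653 + 3498 + 7257 = 22672
ΣP(2009)Q(2010) = 235×12 + 129×22 + 1737×3 + 441×6 + 6337×1 = 2820 + 2838 + 5211 + 2646 + 6337 = 19852
P = 22672 / 19852 × 100 = 114.2051
Fisher = √(L × P) = √(111.0120 × 114.2051) = 112.5973

112.60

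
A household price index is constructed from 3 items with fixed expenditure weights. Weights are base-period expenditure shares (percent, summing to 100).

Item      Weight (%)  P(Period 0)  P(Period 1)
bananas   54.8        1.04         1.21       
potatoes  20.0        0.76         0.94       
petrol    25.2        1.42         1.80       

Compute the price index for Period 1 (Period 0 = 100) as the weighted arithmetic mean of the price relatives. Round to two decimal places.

120.44

bananas: 54.8 × (1.21/1.04) = 54.8 × 1.163462 = 63.7577
potatoes: 20.0 × (0.94/0.76) = 20.0 × 1.236842 = 24.7368
petrol: 25.2 × (1.80/1.42) = 25.2 × 1.267606 = 31.9437
Index = Σ wᵢ·(p₁ᵢ/p₀ᵢ) = 63.7577 + 24.7368 + 31.9437 = 120.4382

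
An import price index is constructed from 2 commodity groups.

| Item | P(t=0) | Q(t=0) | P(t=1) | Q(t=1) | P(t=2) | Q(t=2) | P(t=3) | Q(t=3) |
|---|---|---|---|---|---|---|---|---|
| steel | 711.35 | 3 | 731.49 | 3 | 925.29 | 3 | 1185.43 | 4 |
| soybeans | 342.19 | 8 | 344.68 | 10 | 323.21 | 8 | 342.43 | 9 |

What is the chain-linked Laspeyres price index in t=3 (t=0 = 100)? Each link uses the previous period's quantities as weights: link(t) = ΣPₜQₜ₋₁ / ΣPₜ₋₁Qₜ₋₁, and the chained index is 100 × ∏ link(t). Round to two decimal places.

127.12

Link t=0→t=1:
ΣP(t=1)Q(t=0) = 731.49×3 + 344.68×8 = 2194.47 + 2757.44 = 4951.91
ΣP(t=0)Q(t=0) = 711.35×3 + 342.19×8 = 2134.05 + 2737.52 = 4871.57
link = 4951.91/4871.57 = 1.016492
Link t=1→t=2:
ΣP(t=2)Q(t=1) = 925.29×3 + 323.21×10 = 2775.87 + 3232.1 = 6007.97
ΣP(t=1)Q(t=1) = 731.49×3 + 344.68×10 = 2194.47 + 3446.8 = 5641.27
link = 6007.97/5641.27 = 1.065003
Link t=2→t=3:
ΣP(t=3)Q(t=2) = 1185.43×3 + 342.43×8 = 3556.29 + 2739.44 = 6295.73
ΣP(t=2)Q(t=2) = 925.29×3 + 323.21×8 = 2775.87 + 2585.68 = 5361.55
link = 6295.73/5361.55 = 1.174237
Chained index = 100 × 1.016492 × 1.065003 × 1.174237 = 127.1190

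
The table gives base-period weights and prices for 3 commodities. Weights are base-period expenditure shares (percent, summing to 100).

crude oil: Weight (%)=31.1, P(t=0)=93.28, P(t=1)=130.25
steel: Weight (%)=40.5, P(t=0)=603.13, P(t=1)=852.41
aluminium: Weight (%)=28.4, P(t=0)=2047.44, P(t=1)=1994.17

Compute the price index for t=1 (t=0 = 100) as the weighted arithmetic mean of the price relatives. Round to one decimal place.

crude oil: 31.1 × (130.25/93.28) = 31.1 × 1.396334 = 43.4260
steel: 40.5 × (852.41/603.13) = 40.5 × 1.413311 = 57.2391
aluminium: 28.4 × (1994.17/2047.44) = 28.4 × 0.973982 = 27.6611
Index = Σ wᵢ·(p₁ᵢ/p₀ᵢ) = 43.4260 + 57.2391 + 27.6611 = 128.3261

128.3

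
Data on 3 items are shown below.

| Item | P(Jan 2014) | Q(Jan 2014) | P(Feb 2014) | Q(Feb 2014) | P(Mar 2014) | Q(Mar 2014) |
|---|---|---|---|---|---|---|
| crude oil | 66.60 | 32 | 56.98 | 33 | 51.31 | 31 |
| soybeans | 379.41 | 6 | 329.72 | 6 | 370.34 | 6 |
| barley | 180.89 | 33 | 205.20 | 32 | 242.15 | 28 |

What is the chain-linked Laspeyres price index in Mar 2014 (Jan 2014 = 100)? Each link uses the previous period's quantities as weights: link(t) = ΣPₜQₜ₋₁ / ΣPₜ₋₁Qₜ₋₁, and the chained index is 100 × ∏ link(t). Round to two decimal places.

Link Jan 2014→Feb 2014:
ΣP(Feb 2014)Q(Jan 2014) = 56.98×32 + 329.72×6 + 205.20×33 = 1823.36 + 1978.32 + 6771.6 = 10573.28
ΣP(Jan 2014)Q(Jan 2014) = 66.60×32 + 379.41×6 + 180.89×33 = 2131.2 + 2276.46 + 5969.37 = 10377.03
link = 10573.28/10377.03 = 1.018912
Link Feb 2014→Mar 2014:
ΣP(Mar 2014)Q(Feb 2014) = 51.31×33 + 370.34×6 + 242.15×32 = 1693.23 + 2222.04 + 7748.8 = 11664.07
ΣP(Feb 2014)Q(Feb 2014) = 56.98×33 + 329.72×6 + 205.20×32 = 1880.34 + 1978.32 + 6566.4 = 10425.06
link = 11664.07/10425.06 = 1.118849
Chained index = 100 × 1.018912 × 1.118849 = 114.0009

114.00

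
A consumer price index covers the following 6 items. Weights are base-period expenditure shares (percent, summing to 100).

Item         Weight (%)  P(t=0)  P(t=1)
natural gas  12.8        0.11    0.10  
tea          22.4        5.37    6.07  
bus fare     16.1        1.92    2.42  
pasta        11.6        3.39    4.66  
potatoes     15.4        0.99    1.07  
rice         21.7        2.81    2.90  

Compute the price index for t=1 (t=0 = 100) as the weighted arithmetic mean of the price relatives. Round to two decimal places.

natural gas: 12.8 × (0.10/0.11) = 12.8 × 0.909091 = 11.6364
tea: 22.4 × (6.07/5.37) = 22.4 × 1.130354 = 25.3199
bus fare: 16.1 × (2.42/1.92) = 16.1 × 1.260417 = 20.2927
pasta: 11.6 × (4.66/3.39) = 11.6 × 1.374631 = 15.9457
potatoes: 15.4 × (1.07/0.99) = 15.4 × 1.080808 = 16.6444
rice: 21.7 × (2.90/2.81) = 21.7 × 1.032028 = 22.3950
Index = Σ wᵢ·(p₁ᵢ/p₀ᵢ) = 11.6364 + 25.3199 + 20.2927 + 15.9457 + 16.6444 + 22.3950 = 112.2342

112.23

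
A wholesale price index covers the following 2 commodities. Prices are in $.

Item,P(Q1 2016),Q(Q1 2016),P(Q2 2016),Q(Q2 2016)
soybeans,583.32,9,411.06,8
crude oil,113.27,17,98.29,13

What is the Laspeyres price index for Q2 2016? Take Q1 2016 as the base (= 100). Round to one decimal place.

Laspeyres price index uses base-period quantities as weights.
ΣP(Q2 2016)·Q(Q1 2016) = 411.06×9 + 98.29×17 = 3699.54 + 1670.93 = 5370.47
ΣP(Q1 2016)·Q(Q1 2016) = 583.32×9 + 113.27×17 = 5249.88 + 1925.59 = 7175.47
Index = 5370.47 / 7175.47 × 100 = 74.8449

74.8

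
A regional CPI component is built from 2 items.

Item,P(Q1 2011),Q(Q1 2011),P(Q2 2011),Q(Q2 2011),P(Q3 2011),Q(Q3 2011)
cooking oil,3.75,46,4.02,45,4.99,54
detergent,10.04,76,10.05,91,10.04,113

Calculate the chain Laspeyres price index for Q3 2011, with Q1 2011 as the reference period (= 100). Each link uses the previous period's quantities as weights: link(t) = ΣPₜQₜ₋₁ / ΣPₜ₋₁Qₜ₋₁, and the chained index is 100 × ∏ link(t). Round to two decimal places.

105.37

Link Q1 2011→Q2 2011:
ΣP(Q2 2011)Q(Q1 2011) = 4.02×46 + 10.05×76 = 184.92 + 763.8 = 948.72
ΣP(Q1 2011)Q(Q1 2011) = 3.75×46 + 10.04×76 = 172.5 + 763.04 = 935.54
link = 948.72/935.54 = 1.014088
Link Q2 2011→Q3 2011:
ΣP(Q3 2011)Q(Q2 2011) = 4.99×45 + 10.04×91 = 224.55 + 913.64 = 1138.19
ΣP(Q2 2011)Q(Q2 2011) = 4.02×45 + 10.05×91 = 180.9 + 914.55 = 1095.45
link = 1138.19/1095.45 = 1.039016
Chained index = 100 × 1.014088 × 1.039016 = 105.3654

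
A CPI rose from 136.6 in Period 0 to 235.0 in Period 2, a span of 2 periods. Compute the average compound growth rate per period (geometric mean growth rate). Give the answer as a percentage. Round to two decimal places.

Growth factor = (235.0/136.6)^(1/2) = (1.720351)^(1/2) = 1.311622
Growth rate = 1.311622 − 1 = 0.311622 = 31.1622%

31.16%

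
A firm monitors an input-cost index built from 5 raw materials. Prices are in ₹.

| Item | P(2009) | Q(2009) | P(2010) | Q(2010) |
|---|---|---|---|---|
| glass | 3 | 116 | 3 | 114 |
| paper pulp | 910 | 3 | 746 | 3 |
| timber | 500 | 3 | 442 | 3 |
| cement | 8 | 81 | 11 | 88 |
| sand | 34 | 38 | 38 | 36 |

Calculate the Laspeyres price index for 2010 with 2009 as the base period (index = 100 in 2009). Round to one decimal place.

Laspeyres price index uses base-period quantities as weights.
ΣP(2010)·Q(2009) = 3×116 + 746×3 + 442×3 + 11×81 + 38×38 = 348 + 2238 + 1326 + 891 + 1444 = 6247
ΣP(2009)·Q(2009) = 3×116 + 910×3 + 500×3 + 8×81 + 34×38 = 348 + 2730 + 1500 + 648 + 1292 = 6518
Index = 6247 / 6518 × 100 = 95.8423

95.8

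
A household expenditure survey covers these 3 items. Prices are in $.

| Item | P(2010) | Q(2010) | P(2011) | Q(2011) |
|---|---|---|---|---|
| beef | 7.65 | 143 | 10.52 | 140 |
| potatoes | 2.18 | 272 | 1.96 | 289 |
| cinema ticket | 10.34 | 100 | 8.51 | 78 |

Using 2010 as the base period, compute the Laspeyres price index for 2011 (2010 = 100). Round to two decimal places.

Laspeyres price index uses base-period quantities as weights.
ΣP(2011)·Q(2010) = 10.52×143 + 1.96×272 + 8.51×100 = 1504.36 + 533.12 + 851 = 2888.48
ΣP(2010)·Q(2010) = 7.65×143 + 2.18×272 + 10.34×100 = 1093.95 + 592.96 + 1034 = 2720.91
Index = 2888.48 / 2720.91 × 100 = 106.1586

106.16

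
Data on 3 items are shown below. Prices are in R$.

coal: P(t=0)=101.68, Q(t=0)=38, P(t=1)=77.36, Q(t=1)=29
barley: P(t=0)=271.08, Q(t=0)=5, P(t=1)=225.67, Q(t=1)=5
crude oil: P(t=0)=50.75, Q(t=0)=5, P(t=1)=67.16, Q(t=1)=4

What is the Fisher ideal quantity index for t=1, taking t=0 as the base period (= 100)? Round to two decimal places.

82.51

Laspeyres component (base-period weights):
ΣP(t=0)Q(t=1) = 101.68×29 + 271.08×5 + 50.75×4 = 2948.72 + 1355.4 + 203 = 4507.12
ΣP(t=0)Q(t=0) = 101.68×38 + 271.08×5 + 50.75×5 = 3863.84 + 1355.4 + 253.75 = 5472.99
L = 4507.12 / 5472.99 × 100 = 82.3521
Paasche component (current-period weights):
ΣP(t=1)Q(t=1) = 77.36×29 + 225.67×5 + 67.16×4 = 2243.44 + 1128.35 + 268.64 = 3640.43
ΣP(t=1)Q(t=0) = 77.36×38 + 225.67×5 + 67.16×5 = 2939.68 + 1128.35 + 335.8 = 4403.83
P = 3640.43 / 4403.83 × 100 = 82.6651
Fisher = √(L × P) = √(82.3521 × 82.6651) = 82.5084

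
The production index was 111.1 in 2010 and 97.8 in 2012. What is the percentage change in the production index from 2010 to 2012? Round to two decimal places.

Change = (97.8 − 111.1) / 111.1 × 100
       = -13.3 / 111.1 × 100 = -11.9712%

-11.97%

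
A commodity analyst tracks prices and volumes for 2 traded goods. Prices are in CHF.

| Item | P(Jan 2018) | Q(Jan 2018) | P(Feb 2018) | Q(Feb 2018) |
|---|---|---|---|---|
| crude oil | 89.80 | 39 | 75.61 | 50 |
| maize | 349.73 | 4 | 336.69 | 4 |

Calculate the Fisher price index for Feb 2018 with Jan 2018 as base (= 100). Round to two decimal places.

Laspeyres component (base-period weights):
ΣP(Feb 2018)Q(Jan 2018) = 75.61×39 + 336.69×4 = 2948.79 + 1346.76 = 4295.55
ΣP(Jan 2018)Q(Jan 2018) = 89.80×39 + 349.73×4 = 3502.2 + 1398.92 = 4901.12
L = 4295.55 / 4901.12 × 100 = 87.6443
Paasche component (current-period weights):
ΣP(Feb 2018)Q(Feb 2018) = 75.61×50 + 336.69×4 = 3780.5 + 1346.76 = 5127.26
ΣP(Jan 2018)Q(Feb 2018) = 89.80×50 + 349.73×4 = 4490 + 1398.92 = 5888.92
P = 5127.26 / 5888.92 × 100 = 87.0662
Fisher = √(L × P) = √(87.6443 × 87.0662) = 87.3548

87.35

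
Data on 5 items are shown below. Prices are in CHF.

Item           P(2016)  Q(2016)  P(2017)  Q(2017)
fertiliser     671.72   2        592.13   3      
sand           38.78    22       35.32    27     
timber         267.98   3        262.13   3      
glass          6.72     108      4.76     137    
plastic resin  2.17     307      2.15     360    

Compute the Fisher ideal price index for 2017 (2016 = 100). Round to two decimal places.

Laspeyres component (base-period weights):
ΣP(2017)Q(2016) = 592.13×2 + 35.32×22 + 262.13×3 + 4.76×108 + 2.15×307 = 1184.26 + 777.04 + 786.39 + 514.08 + 660.05 = 3921.82
ΣP(2016)Q(2016) = 671.72×2 + 38.78×22 + 267.98×3 + 6.72×108 + 2.17×307 = 1343.44 + 853.16 + 803.94 + 725.76 + 666.19 = 4392.49
L = 3921.82 / 4392.49 × 100 = 89.2847
Paasche component (current-period weights):
ΣP(2017)Q(2017) = 592.13×3 + 35.32×27 + 262.13×3 + 4.76×137 + 2.15×360 = 1776.39 + 953.64 + 786.39 + 652.12 + 774 = 4942.54
ΣP(2016)Q(2017) = 671.72×3 + 38.78×27 + 267.98×3 + 6.72×137 + 2.17×360 = 2015.16 + 1047.06 + 803.94 + 920.64 + 781.2 = 5568
P = 4942.54 / 5568 × 100 = 88.7669
Fisher = √(L × P) = √(89.2847 × 88.7669) = 89.0254

89.03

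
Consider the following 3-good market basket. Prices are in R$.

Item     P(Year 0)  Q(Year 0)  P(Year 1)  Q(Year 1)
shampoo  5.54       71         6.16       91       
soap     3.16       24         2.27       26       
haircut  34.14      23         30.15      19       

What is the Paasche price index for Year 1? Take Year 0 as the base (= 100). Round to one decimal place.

96.6

Paasche price index uses current-period quantities as weights.
ΣP(Year 1)·Q(Year 1) = 6.16×91 + 2.27×26 + 30.15×19 = 560.56 + 59.02 + 572.85 = 1192.43
ΣP(Year 0)·Q(Year 1) = 5.54×91 + 3.16×26 + 34.14×19 = 504.14 + 82.16 + 648.66 = 1234.96
Index = 1192.43 / 1234.96 × 100 = 96.5562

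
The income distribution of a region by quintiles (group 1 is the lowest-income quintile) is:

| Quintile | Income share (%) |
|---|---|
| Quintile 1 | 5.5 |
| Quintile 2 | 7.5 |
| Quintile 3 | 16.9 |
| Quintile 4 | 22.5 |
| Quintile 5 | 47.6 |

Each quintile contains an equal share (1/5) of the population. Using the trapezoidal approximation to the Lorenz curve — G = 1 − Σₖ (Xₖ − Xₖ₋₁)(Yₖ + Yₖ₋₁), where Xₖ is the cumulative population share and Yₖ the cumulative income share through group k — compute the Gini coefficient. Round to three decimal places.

0.397

Cumulative income shares Yₖ: 0.0550, 0.1300, 0.2990, 0.5240, 1.0000
Σ (Xₖ−Xₖ₋₁)(Yₖ+Yₖ₋₁) = (1/5)(0.0550+0.0000) + (1/5)(0.1300+0.0550) + (1/5)(0.2990+0.1300) + (1/5)(0.5240+0.2990) + (1/5)(1.0000+0.5240)
  = 0.0110 + 0.0370 + 0.0858 + 0.1646 + 0.3048 = 0.6032
G = 1 − 0.6032 = 0.3968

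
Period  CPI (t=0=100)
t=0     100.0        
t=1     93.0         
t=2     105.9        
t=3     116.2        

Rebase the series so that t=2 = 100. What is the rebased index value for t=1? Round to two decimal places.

87.82

Rebased(t=1) = 93.0 / 105.9 × 100 = 87.8187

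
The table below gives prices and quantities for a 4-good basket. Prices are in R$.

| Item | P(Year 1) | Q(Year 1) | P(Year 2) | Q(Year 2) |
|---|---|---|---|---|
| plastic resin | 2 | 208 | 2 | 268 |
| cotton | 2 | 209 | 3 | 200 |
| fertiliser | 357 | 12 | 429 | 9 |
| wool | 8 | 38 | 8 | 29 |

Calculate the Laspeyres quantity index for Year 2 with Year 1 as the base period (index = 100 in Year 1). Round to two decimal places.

80.80

Laspeyres quantity index uses base-period prices as weights.
ΣP(Year 1)·Q(Year 2) = 2×268 + 2×200 + 357×9 + 8×29 = 536 + 400 + 3213 + 232 = 4381
ΣP(Year 1)·Q(Year 1) = 2×208 + 2×209 + 357×12 + 8×38 = 416 + 418 + 4284 + 304 = 5422
Index = 4381 / 5422 × 100 = 80.8004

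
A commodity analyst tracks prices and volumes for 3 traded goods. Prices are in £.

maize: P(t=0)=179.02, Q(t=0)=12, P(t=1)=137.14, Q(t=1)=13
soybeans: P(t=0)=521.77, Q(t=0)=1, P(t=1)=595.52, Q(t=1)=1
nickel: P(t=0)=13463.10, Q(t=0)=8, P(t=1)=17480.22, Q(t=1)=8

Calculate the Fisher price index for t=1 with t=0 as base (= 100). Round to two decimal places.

128.69

Laspeyres component (base-period weights):
ΣP(t=1)Q(t=0) = 137.14×12 + 595.52×1 + 17480.22×8 = 1645.68 + 595.52 + 139841.76 = 142082.96
ΣP(t=0)Q(t=0) = 179.02×12 + 521.77×1 + 13463.10×8 = 2148.24 + 521.77 + 107704.8 = 110374.81
L = 142082.96 / 110374.81 × 100 = 128.7277
Paasche component (current-period weights):
ΣP(t=1)Q(t=1) = 137.14×13 + 595.52×1 + 17480.22×8 = 1782.82 + 595.52 + 139841.76 = 142220.1
ΣP(t=0)Q(t=1) = 179.02×13 + 521.77×1 + 13463.10×8 = 2327.26 + 521.77 + 107704.8 = 110553.83
P = 142220.1 / 110553.83 × 100 = 128.6433
Fisher = √(L × P) = √(128.7277 × 128.6433) = 128.6855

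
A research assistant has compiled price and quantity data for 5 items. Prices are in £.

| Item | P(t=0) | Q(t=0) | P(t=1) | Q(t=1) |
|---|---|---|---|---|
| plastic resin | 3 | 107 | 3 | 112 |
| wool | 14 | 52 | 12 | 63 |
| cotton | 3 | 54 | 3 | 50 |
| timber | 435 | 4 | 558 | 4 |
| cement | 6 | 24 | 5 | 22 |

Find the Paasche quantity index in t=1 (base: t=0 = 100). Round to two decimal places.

103.61

Paasche quantity index uses current-period prices as weights.
ΣP(t=1)·Q(t=1) = 3×112 + 12×63 + 3×50 + 558×4 + 5×22 = 336 + 756 + 150 + 2232 + 110 = 3584
ΣP(t=1)·Q(t=0) = 3×107 + 12×52 + 3×54 + 558×4 + 5×24 = 321 + 624 + 162 + 2232 + 120 = 3459
Index = 3584 / 3459 × 100 = 103.6138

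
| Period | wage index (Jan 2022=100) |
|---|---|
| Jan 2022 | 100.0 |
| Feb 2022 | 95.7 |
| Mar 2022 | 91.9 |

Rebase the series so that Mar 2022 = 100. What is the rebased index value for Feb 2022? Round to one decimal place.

Rebased(Feb 2022) = 95.7 / 91.9 × 100 = 104.1349

104.1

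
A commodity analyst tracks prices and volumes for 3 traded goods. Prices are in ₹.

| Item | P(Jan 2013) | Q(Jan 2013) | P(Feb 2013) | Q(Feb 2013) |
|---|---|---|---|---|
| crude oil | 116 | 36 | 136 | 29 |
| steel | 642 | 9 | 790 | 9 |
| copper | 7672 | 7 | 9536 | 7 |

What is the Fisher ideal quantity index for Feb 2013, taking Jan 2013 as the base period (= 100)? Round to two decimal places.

98.76

Laspeyres component (base-period weights):
ΣP(Jan 2013)Q(Feb 2013) = 116×29 + 642×9 + 7672×7 = 3364 + 5778 + 53704 = 62846
ΣP(Jan 2013)Q(Jan 2013) = 116×36 + 642×9 + 7672×7 = 4176 + 5778 + 53704 = 63658
L = 62846 / 63658 × 100 = 98.7244
Paasche component (current-period weights):
ΣP(Feb 2013)Q(Feb 2013) = 136×29 + 790×9 + 9536×7 = 3944 + 7110 + 66752 = 77806
ΣP(Feb 2013)Q(Jan 2013) = 136×36 + 790×9 + 9536×7 = 4896 + 7110 + 66752 = 78758
P = 77806 / 78758 × 100 = 98.7912
Fisher = √(L × P) = √(98.7244 × 98.7912) = 98.7578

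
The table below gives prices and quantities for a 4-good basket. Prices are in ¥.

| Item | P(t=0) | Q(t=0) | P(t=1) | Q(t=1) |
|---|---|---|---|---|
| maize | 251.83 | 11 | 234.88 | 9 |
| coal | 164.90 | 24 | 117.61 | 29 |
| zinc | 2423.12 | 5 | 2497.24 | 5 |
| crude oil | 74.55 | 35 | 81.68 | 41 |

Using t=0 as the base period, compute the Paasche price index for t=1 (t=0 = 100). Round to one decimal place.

Paasche price index uses current-period quantities as weights.
ΣP(t=1)·Q(t=1) = 234.88×9 + 117.61×29 + 2497.24×5 + 81.68×41 = 2113.92 + 3410.69 + 12486.2 + 3348.88 = 21359.69
ΣP(t=0)·Q(t=1) = 251.83×9 + 164.90×29 + 2423.12×5 + 74.55×41 = 2266.47 + 4782.1 + 12115.6 + 3056.55 = 22220.72
Index = 21359.69 / 22220.72 × 100 = 96.1251

96.1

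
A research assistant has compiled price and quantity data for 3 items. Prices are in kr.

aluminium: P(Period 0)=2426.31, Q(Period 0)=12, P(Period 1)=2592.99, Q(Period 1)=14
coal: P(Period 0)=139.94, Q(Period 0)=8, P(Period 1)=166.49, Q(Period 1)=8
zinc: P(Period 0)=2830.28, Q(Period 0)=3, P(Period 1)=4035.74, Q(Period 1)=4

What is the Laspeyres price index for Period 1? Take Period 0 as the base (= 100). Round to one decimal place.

115.1

Laspeyres price index uses base-period quantities as weights.
ΣP(Period 1)·Q(Period 0) = 2592.99×12 + 166.49×8 + 4035.74×3 = 31115.88 + 1331.92 + 12107.22 = 44555.02
ΣP(Period 0)·Q(Period 0) = 2426.31×12 + 139.94×8 + 2830.28×3 = 29115.72 + 1119.52 + 8490.84 = 38726.08
Index = 44555.02 / 38726.08 × 100 = 115.0517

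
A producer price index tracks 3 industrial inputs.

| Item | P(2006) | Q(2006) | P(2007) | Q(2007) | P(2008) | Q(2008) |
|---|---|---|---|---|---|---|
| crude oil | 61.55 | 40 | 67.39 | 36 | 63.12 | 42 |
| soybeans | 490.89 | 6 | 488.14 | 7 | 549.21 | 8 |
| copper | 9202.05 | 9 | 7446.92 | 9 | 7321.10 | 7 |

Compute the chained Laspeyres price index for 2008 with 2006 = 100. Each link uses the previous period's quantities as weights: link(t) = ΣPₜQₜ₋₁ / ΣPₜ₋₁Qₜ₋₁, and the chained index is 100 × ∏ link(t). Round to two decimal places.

Link 2006→2007:
ΣP(2007)Q(2006) = 67.39×40 + 488.14×6 + 7446.92×9 = 2695.6 + 2928.84 + 67022.28 = 72646.72
ΣP(2006)Q(2006) = 61.55×40 + 490.89×6 + 9202.05×9 = 2462 + 2945.34 + 82818.45 = 88225.79
link = 72646.72/88225.79 = 0.823418
Link 2007→2008:
ΣP(2008)Q(2007) = 63.12×36 + 549.21×7 + 7321.10×9 = 2272.32 + 3844.47 + 65889.9 = 72006.69
ΣP(2007)Q(2007) = 67.39×36 + 488.14×7 + 7446.92×9 = 2426.04 + 3416.98 + 67022.28 = 72865.3
link = 72006.69/72865.3 = 0.988216
Chained index = 100 × 0.823418 × 0.988216 = 81.3715

81.37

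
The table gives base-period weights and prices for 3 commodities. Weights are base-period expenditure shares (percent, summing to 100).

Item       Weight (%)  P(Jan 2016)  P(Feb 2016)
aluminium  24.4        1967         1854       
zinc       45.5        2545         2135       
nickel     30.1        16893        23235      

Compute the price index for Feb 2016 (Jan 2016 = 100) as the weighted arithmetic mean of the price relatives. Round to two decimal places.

102.57

aluminium: 24.4 × (1854/1967) = 24.4 × 0.942552 = 22.9983
zinc: 45.5 × (2135/2545) = 45.5 × 0.838900 = 38.1699
nickel: 30.1 × (23235/16893) = 30.1 × 1.375422 = 41.4002
Index = Σ wᵢ·(p₁ᵢ/p₀ᵢ) = 22.9983 + 38.1699 + 41.4002 = 102.5684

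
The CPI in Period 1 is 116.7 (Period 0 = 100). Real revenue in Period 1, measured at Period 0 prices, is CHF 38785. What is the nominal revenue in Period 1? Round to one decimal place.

Nominal = Real × (Index/100) = 38785 × (116.7/100)
        = 38785 × 1.167 = 45262.0950

45262.1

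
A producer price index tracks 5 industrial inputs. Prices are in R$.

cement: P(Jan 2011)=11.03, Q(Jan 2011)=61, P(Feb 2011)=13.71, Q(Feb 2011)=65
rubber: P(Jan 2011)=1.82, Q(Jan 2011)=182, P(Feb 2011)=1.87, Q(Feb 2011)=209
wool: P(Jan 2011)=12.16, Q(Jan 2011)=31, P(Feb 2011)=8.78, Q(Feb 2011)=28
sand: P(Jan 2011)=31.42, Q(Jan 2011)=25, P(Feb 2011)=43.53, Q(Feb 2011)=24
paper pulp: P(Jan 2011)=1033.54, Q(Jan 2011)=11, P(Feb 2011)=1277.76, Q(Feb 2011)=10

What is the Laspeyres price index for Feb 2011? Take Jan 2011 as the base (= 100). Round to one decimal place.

122.6

Laspeyres price index uses base-period quantities as weights.
ΣP(Feb 2011)·Q(Jan 2011) = 13.71×61 + 1.87×182 + 8.78×31 + 43.53×25 + 1277.76×11 = 836.31 + 340.34 + 272.18 + 1088.25 + 14055.36 = 16592.44
ΣP(Jan 2011)·Q(Jan 2011) = 11.03×61 + 1.82×182 + 12.16×31 + 31.42×25 + 1033.54×11 = 672.83 + 331.24 + 376.96 + 785.5 + 11368.94 = 13535.47
Index = 16592.44 / 13535.47 × 100 = 122.5849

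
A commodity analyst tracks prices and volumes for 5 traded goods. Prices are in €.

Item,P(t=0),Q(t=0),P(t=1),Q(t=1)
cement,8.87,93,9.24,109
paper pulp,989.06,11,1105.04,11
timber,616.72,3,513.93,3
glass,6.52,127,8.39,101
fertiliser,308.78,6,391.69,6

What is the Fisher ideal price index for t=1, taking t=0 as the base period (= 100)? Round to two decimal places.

110.57

Laspeyres component (base-period weights):
ΣP(t=1)Q(t=0) = 9.24×93 + 1105.04×11 + 513.93×3 + 8.39×127 + 391.69×6 = 859.32 + 12155.44 + 1541.79 + 1065.53 + 2350.14 = 17972.22
ΣP(t=0)Q(t=0) = 8.87×93 + 989.06×11 + 616.72×3 + 6.52×127 + 308.78×6 = 824.91 + 10879.66 + 1850.16 + 828.04 + 1852.68 = 16235.45
L = 17972.22 / 16235.45 × 100 = 110.6974
Paasche component (current-period weights):
ΣP(t=1)Q(t=1) = 9.24×109 + 1105.04×11 + 513.93×3 + 8.39×101 + 391.69×6 = 1007.16 + 12155.44 + 1541.79 + 847.39 + 2350.14 = 17901.92
ΣP(t=0)Q(t=1) = 8.87×109 + 989.06×11 + 616.72×3 + 6.52×101 + 308.78×6 = 966.83 + 10879.66 + 1850.16 + 658.52 + 1852.68 = 16207.85
P = 17901.92 / 16207.85 × 100 = 110.4522
Fisher = √(L × P) = √(110.6974 × 110.4522) = 110.5747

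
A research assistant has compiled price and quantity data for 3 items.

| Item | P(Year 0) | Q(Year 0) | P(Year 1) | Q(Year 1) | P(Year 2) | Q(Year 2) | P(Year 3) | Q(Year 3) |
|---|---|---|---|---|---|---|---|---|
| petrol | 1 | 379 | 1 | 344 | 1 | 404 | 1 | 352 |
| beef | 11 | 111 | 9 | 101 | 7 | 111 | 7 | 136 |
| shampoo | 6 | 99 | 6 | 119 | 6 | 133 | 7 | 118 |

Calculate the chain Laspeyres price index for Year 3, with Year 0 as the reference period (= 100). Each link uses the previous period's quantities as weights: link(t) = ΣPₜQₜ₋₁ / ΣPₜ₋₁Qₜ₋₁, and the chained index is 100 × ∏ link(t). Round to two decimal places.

86.07

Link Year 0→Year 1:
ΣP(Year 1)Q(Year 0) = 1×379 + 9×111 + 6×99 = 379 + 999 + 594 = 1972
ΣP(Year 0)Q(Year 0) = 1×379 + 11×111 + 6×99 = 379 + 1221 + 594 = 2194
link = 1972/2194 = 0.898815
Link Year 1→Year 2:
ΣP(Year 2)Q(Year 1) = 1×344 + 7×101 + 6×119 = 344 + 707 + 714 = 1765
ΣP(Year 1)Q(Year 1) = 1×344 + 9×101 + 6×119 = 344 + 909 + 714 = 1967
link = 1765/1967 = 0.897306
Link Year 2→Year 3:
ΣP(Year 3)Q(Year 2) = 1×404 + 7×111 + 7×133 = 404 + 777 + 931 = 2112
ΣP(Year 2)Q(Year 2) = 1×404 + 7×111 + 6×133 = 404 + 777 + 798 = 1979
link = 2112/1979 = 1.067206
Chained index = 100 × 0.898815 × 0.897306 × 1.067206 = 86.0714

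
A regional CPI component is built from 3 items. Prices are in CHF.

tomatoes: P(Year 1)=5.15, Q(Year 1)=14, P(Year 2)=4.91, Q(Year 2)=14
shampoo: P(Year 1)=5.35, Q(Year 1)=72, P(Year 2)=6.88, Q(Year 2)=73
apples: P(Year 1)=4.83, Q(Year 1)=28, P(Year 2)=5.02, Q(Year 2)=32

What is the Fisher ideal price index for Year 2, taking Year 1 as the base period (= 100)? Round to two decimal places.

118.73

Laspeyres component (base-period weights):
ΣP(Year 2)Q(Year 1) = 4.91×14 + 6.88×72 + 5.02×28 = 68.74 + 495.36 + 140.56 = 704.66
ΣP(Year 1)Q(Year 1) = 5.15×14 + 5.35×72 + 4.83×28 = 72.1 + 385.2 + 135.24 = 592.54
L = 704.66 / 592.54 × 100 = 118.9219
Paasche component (current-period weights):
ΣP(Year 2)Q(Year 2) = 4.91×14 + 6.88×73 + 5.02×32 = 68.74 + 502.24 + 160.64 = 731.62
ΣP(Year 1)Q(Year 2) = 5.15×14 + 5.35×73 + 4.83×32 = 72.1 + 390.55 + 154.56 = 617.21
P = 731.62 / 617.21 × 100 = 118.5366
Fisher = √(L × P) = √(118.9219 × 118.5366) = 118.7291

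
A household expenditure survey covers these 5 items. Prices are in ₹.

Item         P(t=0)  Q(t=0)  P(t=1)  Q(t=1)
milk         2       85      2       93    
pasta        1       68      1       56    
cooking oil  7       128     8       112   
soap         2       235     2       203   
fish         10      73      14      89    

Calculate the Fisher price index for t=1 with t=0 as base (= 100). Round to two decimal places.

119.07

Laspeyres component (base-period weights):
ΣP(t=1)Q(t=0) = 2×85 + 1×68 + 8×128 + 2×235 + 14×73 = 170 + 68 + 1024 + 470 + 1022 = 2754
ΣP(t=0)Q(t=0) = 2×85 + 1×68 + 7×128 + 2×235 + 10×73 = 170 + 68 + 896 + 470 + 730 = 2334
L = 2754 / 2334 × 100 = 117.9949
Paasche component (current-period weights):
ΣP(t=1)Q(t=1) = 2×93 + 1×56 + 8×112 + 2×203 + 14×89 = 186 + 56 + 896 + 406 + 1246 = 2790
ΣP(t=0)Q(t=1) = 2×93 + 1×56 + 7×112 + 2×203 + 10×89 = 186 + 56 + 784 + 406 + 890 = 2322
P = 2790 / 2322 × 100 = 120.1550
Fisher = √(L × P) = √(117.9949 × 120.1550) = 119.0701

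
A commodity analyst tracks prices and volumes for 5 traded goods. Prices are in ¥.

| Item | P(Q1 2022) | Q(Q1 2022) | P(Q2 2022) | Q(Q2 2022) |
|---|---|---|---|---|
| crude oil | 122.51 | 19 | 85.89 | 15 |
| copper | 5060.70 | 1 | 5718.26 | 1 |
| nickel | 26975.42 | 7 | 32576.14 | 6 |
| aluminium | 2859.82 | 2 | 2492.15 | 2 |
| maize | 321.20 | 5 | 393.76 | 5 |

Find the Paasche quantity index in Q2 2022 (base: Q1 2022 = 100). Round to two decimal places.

86.42

Paasche quantity index uses current-period prices as weights.
ΣP(Q2 2022)·Q(Q2 2022) = 85.89×15 + 5718.26×1 + 32576.14×6 + 2492.15×2 + 393.76×5 = 1288.35 + 5718.26 + 195456.84 + 4984.3 + 1968.8 = 209416.55
ΣP(Q2 2022)·Q(Q1 2022) = 85.89×19 + 5718.26×1 + 32576.14×7 + 2492.15×2 + 393.76×5 = 1631.91 + 5718.26 + 228032.98 + 4984.3 + 1968.8 = 242336.25
Index = 209416.55 / 242336.25 × 100 = 86.4157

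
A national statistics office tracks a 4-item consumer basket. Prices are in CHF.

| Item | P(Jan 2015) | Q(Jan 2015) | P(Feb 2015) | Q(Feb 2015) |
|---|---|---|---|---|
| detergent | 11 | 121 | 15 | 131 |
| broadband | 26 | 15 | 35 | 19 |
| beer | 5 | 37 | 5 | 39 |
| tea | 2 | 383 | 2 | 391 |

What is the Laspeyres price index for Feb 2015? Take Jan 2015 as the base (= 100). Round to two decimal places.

Laspeyres price index uses base-period quantities as weights.
ΣP(Feb 2015)·Q(Jan 2015) = 15×121 + 35×15 + 5×37 + 2×383 = 1815 + 525 + 185 + 766 = 3291
ΣP(Jan 2015)·Q(Jan 2015) = 11×121 + 26×15 + 5×37 + 2×383 = 1331 + 390 + 185 + 766 = 2672
Index = 3291 / 2672 × 100 = 123.1662

123.17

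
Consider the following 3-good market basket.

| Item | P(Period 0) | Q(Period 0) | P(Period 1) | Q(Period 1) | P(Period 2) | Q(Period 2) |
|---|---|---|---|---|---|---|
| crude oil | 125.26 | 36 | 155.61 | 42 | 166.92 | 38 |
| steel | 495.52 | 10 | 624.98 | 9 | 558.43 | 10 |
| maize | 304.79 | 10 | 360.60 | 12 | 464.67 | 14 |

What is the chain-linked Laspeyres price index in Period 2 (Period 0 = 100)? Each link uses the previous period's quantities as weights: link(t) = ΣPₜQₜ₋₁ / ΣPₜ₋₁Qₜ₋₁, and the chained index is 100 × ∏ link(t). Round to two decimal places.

Link Period 0→Period 1:
ΣP(Period 1)Q(Period 0) = 155.61×36 + 624.98×10 + 360.60×10 = 5601.96 + 6249.8 + 3606 = 15457.76
ΣP(Period 0)Q(Period 0) = 125.26×36 + 495.52×10 + 304.79×10 = 4509.36 + 4955.2 + 3047.9 = 12512.46
link = 15457.76/12512.46 = 1.235389
Link Period 1→Period 2:
ΣP(Period 2)Q(Period 1) = 166.92×42 + 558.43×9 + 464.67×12 = 7010.64 + 5025.87 + 5576.04 = 17612.55
ΣP(Period 1)Q(Period 1) = 155.61×42 + 624.98×9 + 360.60×12 = 6535.62 + 5624.82 + 4327.2 = 16487.64
link = 17612.55/16487.64 = 1.068227
Chained index = 100 × 1.235389 × 1.068227 = 131.9677

131.97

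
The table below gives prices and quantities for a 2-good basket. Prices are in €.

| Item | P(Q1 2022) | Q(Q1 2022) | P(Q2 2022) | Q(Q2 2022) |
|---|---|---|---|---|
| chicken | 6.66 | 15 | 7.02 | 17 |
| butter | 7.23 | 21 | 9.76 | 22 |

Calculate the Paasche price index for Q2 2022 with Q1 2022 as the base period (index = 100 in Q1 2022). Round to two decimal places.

Paasche price index uses current-period quantities as weights.
ΣP(Q2 2022)·Q(Q2 2022) = 7.02×17 + 9.76×22 = 119.34 + 214.72 = 334.06
ΣP(Q1 2022)·Q(Q2 2022) = 6.66×17 + 7.23×22 = 113.22 + 159.06 = 272.28
Index = 334.06 / 272.28 × 100 = 122.6899

122.69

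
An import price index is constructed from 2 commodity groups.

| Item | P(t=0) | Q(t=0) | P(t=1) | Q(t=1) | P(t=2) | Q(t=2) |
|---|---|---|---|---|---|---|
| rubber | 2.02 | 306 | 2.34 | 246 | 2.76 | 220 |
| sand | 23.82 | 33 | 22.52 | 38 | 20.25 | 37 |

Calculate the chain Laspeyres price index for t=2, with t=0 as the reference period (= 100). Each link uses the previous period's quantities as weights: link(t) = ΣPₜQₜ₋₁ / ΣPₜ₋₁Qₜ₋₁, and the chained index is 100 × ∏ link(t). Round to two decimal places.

105.16

Link t=0→t=1:
ΣP(t=1)Q(t=0) = 2.34×306 + 22.52×33 = 716.04 + 743.16 = 1459.2
ΣP(t=0)Q(t=0) = 2.02×306 + 23.82×33 = 618.12 + 786.06 = 1404.18
link = 1459.2/1404.18 = 1.039183
Link t=1→t=2:
ΣP(t=2)Q(t=1) = 2.76×246 + 20.25×38 = 678.96 + 769.5 = 1448.46
ΣP(t=1)Q(t=1) = 2.34×246 + 22.52×38 = 575.64 + 855.76 = 1431.4
link = 1448.46/1431.4 = 1.011918
Chained index = 100 × 1.039183 × 1.011918 = 105.1568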